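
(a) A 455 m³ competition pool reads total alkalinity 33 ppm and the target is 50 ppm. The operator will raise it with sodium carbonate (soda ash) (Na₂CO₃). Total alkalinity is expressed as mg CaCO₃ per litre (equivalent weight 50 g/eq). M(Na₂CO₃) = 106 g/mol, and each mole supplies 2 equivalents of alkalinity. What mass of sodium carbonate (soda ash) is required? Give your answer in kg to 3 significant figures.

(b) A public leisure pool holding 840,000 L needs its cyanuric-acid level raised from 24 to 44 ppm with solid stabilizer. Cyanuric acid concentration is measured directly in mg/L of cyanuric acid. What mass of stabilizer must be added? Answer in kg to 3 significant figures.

(a) 8.20 kg; (b) 16.8 kg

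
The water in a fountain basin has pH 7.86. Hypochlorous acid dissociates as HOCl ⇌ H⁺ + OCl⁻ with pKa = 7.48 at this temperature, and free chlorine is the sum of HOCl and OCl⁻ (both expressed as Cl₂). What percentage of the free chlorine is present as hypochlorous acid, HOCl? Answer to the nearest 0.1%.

[OCl⁻]/[HOCl] = 10^(pH − pKa) = 10^(7.86 − 7.48) = 10^0.38 = 2.399.
Fraction as HOCl = 1 / (1 + 2.399) = 0.2942.

29.4%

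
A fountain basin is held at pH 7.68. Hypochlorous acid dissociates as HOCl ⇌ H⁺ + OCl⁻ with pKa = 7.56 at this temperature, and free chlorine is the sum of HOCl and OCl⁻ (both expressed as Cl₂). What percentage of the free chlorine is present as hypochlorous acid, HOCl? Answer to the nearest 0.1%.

[OCl⁻]/[HOCl] = 10^(pH − pKa) = 10^(7.68 − 7.56) = 10^0.12 = 1.318.
Fraction as HOCl = 1 / (1 + 1.318) = 0.4314.

43.1%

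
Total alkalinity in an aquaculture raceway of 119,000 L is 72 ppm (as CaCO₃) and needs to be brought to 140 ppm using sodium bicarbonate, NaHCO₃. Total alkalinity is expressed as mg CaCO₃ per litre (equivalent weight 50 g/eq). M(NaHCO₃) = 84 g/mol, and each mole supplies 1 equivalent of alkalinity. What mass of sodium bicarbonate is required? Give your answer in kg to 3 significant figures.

Alkalinity to add: (140 − 72) = 68 mg/L as CaCO₃ × 119,000 L = 8092 g as CaCO₃.
Equivalents: 8092 g ÷ 50 g/eq = 161.8 eq.
NaHCO₃ supplies 1 eq per mole → 161.8 mol.
Mass: 161.8 mol × 84 g/mol = 13,590 g.

13.6 kg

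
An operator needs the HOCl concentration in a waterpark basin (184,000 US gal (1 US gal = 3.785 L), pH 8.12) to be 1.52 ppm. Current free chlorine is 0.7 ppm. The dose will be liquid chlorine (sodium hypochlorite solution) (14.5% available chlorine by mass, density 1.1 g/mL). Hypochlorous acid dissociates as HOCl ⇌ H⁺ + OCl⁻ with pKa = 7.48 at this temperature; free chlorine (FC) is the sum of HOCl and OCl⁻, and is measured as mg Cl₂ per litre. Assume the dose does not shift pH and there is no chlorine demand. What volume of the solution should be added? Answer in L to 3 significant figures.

Volume: 184,000 US gal × 3.785 L/gal = 696,440 L.
[OCl⁻]/[HOCl] = 10^(pH − pKa) = 10^(8.12 − 7.48) = 4.365; fraction as HOCl = 1/(1 + 4.365) = 0.1864.
Free chlorine required for 1.52 ppm HOCl: 1.52 / 0.1864 = 8.155 ppm.
FC to add: 8.155 − 0.7 = 7.455 mg/L as Cl₂.
Cl₂ equivalent: 7.455 mg/L × 696,440 L = 5192 g.
Product at 14.5% available Cl: 5192 / 0.145 = 35,810 g.
Volume: 35,810 g ÷ 1.1 g/mL = 32,550 mL.

32.6 L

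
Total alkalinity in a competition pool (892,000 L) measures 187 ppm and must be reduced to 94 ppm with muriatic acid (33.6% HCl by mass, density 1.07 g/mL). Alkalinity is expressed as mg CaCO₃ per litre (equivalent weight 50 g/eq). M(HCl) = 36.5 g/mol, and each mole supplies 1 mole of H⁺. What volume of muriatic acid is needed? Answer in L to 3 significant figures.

168 L

Alkalinity to neutralize: (187 − 94) = 93 mg/L as CaCO₃ × 892,000 L = 82,960 g as CaCO₃.
Equivalents of H⁺ required: 82,960 ÷ 50 g/eq = 1659 eq = 1659 mol HCl.
Mass of HCl: 1659 × 36.5 = 60,560 g.
Mass of 33.6% solution: 60,560 / 0.336 = 180,200 g.
Volume: 180,200 g ÷ 1.07 g/mL = 168,400 mL.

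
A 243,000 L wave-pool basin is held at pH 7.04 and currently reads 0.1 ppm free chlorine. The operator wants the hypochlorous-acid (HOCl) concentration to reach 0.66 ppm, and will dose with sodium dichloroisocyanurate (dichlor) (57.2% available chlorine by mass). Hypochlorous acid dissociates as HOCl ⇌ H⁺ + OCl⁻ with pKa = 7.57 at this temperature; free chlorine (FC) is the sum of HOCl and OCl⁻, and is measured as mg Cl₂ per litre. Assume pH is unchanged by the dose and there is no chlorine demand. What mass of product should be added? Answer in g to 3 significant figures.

[OCl⁻]/[HOCl] = 10^(pH − pKa) = 10^(7.04 − 7.57) = 0.2951; fraction as HOCl = 1/(1 + 0.2951) = 0.7721.
Free chlorine required for 0.66 ppm HOCl: 0.66 / 0.7721 = 0.8548 ppm.
FC to add: 0.8548 − 0.1 = 0.7548 mg/L as Cl₂.
Cl₂ equivalent: 0.7548 mg/L × 243,000 L = 183.4 g.
Product at 57.2% available Cl: 183.4 / 0.572 = 320.6 g.

321 g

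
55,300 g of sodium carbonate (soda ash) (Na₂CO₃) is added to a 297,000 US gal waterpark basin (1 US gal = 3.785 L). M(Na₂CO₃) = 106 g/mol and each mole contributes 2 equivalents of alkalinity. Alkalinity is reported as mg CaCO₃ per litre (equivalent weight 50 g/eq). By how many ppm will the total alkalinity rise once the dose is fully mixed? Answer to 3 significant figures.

46.4 ppm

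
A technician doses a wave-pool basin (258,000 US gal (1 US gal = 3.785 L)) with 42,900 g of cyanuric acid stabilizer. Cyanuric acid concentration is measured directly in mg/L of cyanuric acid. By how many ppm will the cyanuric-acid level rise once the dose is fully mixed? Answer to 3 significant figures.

Volume: 258,000 US gal × 3.785 L/gal = 976,530 L.
Rise: 42,900 g / 976,530 L × 1000 = 43.93 mg/L.

43.9 ppm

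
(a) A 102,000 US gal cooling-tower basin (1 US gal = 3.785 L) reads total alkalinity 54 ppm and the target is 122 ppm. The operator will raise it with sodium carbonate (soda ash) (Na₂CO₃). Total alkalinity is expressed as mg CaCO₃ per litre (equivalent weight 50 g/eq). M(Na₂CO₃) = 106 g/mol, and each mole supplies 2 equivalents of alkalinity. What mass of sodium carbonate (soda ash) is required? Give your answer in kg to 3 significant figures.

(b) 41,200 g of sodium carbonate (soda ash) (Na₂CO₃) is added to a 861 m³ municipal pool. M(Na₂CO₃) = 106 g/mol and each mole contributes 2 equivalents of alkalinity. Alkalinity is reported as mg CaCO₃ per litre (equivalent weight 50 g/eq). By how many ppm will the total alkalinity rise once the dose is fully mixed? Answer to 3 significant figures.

(a) 27.8 kg; (b) 45.1 ppm

(a) Volume: 102,000 US gal × 3.785 L/gal = 386,070 L.
(a) Alkalinity to add: (122 − 54) = 68 mg/L as CaCO₃ × 386,070 L = 26,250 g as CaCO₃.
(a) Equivalents: 26,250 g ÷ 50 g/eq = 525.1 eq.
(a) Each mole of Na₂CO₃ supplies 2 eq, so 525.1 / 2 = 262.5 mol.
(a) Mass: 262.5 mol × 106 g/mol = 27,830 g.

(b) Volume: 861 m³ = 861,000 L.
(b) Moles of Na₂CO₃: 41,200 g ÷ 106 g/mol = 388.7 mol → 777.4 eq of alkalinity.
(b) As CaCO₃: 777.4 eq × 50 g/eq = 38,870 g.
(b) Rise: 38,870 g / 861,000 L × 1000 = 45.14 mg/L.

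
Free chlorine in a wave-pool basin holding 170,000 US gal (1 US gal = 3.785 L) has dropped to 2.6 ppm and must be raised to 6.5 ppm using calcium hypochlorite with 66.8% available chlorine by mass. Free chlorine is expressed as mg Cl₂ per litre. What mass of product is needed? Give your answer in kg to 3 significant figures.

Volume: 170,000 US gal × 3.785 L/gal = 643,450 L.
Chlorine deficit: 6.5 − 2.6 = 3.9 ppm = 3.9 mg/L as Cl₂.
Cl₂ equivalent needed: 3.9 mg/L × 643,450 L = 2,509,000 mg = 2509 g.
Product at 66.8% available chlorine: 2509 / 0.668 = 3757 g.

3.76 kg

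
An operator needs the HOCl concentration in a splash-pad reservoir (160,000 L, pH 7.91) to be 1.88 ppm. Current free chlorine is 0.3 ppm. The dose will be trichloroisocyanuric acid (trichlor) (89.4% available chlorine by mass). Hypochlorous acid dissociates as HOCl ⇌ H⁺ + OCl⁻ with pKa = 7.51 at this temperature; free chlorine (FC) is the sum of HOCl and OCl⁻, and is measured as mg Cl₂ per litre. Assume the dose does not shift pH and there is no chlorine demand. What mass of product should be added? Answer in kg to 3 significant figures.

1.13 kg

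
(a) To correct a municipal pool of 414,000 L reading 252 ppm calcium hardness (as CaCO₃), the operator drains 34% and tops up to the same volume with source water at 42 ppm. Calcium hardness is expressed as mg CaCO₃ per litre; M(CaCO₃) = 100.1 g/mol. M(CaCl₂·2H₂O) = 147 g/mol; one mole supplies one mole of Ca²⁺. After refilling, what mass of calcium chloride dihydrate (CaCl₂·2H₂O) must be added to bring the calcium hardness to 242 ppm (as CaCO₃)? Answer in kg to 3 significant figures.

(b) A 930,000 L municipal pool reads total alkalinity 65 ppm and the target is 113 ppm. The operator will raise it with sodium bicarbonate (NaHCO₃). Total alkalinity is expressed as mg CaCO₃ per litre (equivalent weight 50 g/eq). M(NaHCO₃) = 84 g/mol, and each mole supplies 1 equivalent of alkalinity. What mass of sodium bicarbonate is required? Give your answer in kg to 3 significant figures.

(a) 37.3 kg; (b) 75.0 kg

(a) After draining 34% and refilling: 252 × 0.66 + 42 × 0.34 = 180.6 ppm.
(a) Deficit to target: 242 − 180.6 = 61.4 mg/L.
(a) As CaCO₃: 61.4 mg/L × 414,000 L = 25,420 g; ÷ 100.1 = 253.9 mol Ca²⁺.
(a) Mass: 253.9 × 147 = 37,330 g.

(b) Alkalinity to add: (113 − 65) = 48 mg/L as CaCO₃ × 930,000 L = 44,640 g as CaCO₃.
(b) Equivalents: 44,640 g ÷ 50 g/eq = 892.8 eq.
(b) NaHCO₃ supplies 1 eq per mole → 892.8 mol.
(b) Mass: 892.8 mol × 84 g/mol = 75,000 g.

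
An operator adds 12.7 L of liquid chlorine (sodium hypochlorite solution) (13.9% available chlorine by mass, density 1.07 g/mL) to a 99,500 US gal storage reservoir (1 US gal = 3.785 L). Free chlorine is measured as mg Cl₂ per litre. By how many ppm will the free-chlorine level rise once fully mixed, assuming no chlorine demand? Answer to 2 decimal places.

Volume: 99,500 US gal × 3.785 L/gal = 376,608 L.
Mass of solution: 12.7 L × 1000 mL/L × 1.07 g/mL = 13,590 g.
Available chlorine delivered: 13,590 g × 0.139 = 1889 g as Cl₂.
Concentration rise: 1889 g / 376,608 L = 5.015 mg/L = 5.02 ppm.

5.02 ppm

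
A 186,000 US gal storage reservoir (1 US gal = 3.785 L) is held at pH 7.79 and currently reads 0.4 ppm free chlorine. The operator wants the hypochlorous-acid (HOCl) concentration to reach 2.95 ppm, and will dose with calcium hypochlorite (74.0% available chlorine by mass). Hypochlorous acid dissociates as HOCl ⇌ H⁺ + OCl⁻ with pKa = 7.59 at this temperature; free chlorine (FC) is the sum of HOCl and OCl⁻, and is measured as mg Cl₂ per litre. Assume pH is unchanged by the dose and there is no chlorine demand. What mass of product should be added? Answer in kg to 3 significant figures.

6.87 kg

Volume: 186,000 US gal × 3.785 L/gal = 704,010 L.
[OCl⁻]/[HOCl] = 10^(pH − pKa) = 10^(7.79 − 7.59) = 1.585; fraction as HOCl = 1/(1 + 1.585) = 0.3869.
Free chlorine required for 2.95 ppm HOCl: 2.95 / 0.3869 = 7.625 ppm.
FC to add: 7.625 − 0.4 = 7.225 mg/L as Cl₂.
Cl₂ equivalent: 7.225 mg/L × 704,010 L = 5087 g.
Product at 74.0% available Cl: 5087 / 0.74 = 6874 g.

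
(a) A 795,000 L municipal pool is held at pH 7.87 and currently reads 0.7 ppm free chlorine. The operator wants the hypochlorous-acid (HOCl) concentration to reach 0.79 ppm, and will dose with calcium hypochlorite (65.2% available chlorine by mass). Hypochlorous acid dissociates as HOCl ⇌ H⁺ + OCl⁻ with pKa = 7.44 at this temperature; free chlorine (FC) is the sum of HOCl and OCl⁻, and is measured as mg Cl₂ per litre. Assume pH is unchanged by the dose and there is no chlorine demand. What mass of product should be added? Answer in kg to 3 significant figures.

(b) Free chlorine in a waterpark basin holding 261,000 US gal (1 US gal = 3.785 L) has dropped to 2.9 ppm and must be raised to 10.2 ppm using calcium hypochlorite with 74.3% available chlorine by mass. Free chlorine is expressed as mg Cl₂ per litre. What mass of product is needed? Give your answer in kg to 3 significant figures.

(a) 2.70 kg; (b) 9.71 kg

(a) [OCl⁻]/[HOCl] = 10^(pH − pKa) = 10^(7.87 − 7.44) = 2.692; fraction as HOCl = 1/(1 + 2.692) = 0.2709.
(a) Free chlorine required for 0.79 ppm HOCl: 0.79 / 0.2709 = 2.916 ppm.
(a) FC to add: 2.916 − 0.7 = 2.216 mg/L as Cl₂.
(a) Cl₂ equivalent: 2.216 mg/L × 795,000 L = 1762 g.
(a) Product at 65.2% available Cl: 1762 / 0.652 = 2702 g.

(b) Volume: 261,000 US gal × 3.785 L/gal = 987,885 L.
(b) Chlorine deficit: 10.2 − 2.9 = 7.3 ppm = 7.3 mg/L as Cl₂.
(b) Cl₂ equivalent needed: 7.3 mg/L × 987,885 L = 7,212,000 mg = 7212 g.
(b) Product at 74.3% available chlorine: 7212 / 0.743 = 9706 g.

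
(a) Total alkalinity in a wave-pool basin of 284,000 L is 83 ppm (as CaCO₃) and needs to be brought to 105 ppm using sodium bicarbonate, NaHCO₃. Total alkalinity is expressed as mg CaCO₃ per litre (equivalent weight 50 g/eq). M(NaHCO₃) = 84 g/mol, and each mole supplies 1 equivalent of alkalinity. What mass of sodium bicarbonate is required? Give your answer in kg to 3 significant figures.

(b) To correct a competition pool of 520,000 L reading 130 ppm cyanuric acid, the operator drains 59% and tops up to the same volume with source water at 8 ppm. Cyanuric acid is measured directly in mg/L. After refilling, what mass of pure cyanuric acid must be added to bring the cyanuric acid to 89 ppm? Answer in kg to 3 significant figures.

(a) Alkalinity to add: (105 − 83) = 22 mg/L as CaCO₃ × 284,000 L = 6248 g as CaCO₃.
(a) Equivalents: 6248 g ÷ 50 g/eq = 125 eq.
(a) NaHCO₃ supplies 1 eq per mole → 125 mol.
(a) Mass: 125 mol × 84 g/mol = 10,500 g.

(b) After draining 59% and refilling: 130 × 0.41 + 8 × 0.59 = 58.02 ppm.
(b) Deficit to target: 89 − 58.02 = 30.98 mg/L.
(b) Mass: 30.98 mg/L × 520,000 L = 16,110 g cyanuric acid.

(a) 10.5 kg; (b) 16.1 kg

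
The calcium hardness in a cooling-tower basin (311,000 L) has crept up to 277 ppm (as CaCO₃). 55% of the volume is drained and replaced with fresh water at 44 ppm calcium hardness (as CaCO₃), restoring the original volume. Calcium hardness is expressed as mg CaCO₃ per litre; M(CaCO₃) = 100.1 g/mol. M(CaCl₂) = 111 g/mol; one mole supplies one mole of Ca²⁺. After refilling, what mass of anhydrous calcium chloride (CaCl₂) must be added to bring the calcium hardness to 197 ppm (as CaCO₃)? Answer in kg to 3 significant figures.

After draining 55% and refilling: 277 × 0.45 + 44 × 0.55 = 148.85 ppm.
Deficit to target: 197 − 148.85 = 48.15 mg/L.
As CaCO₃: 48.15 mg/L × 311,000 L = 14,970 g; ÷ 100.1 = 149.6 mol Ca²⁺.
Mass: 149.6 × 111 = 16,610 g.

16.6 kg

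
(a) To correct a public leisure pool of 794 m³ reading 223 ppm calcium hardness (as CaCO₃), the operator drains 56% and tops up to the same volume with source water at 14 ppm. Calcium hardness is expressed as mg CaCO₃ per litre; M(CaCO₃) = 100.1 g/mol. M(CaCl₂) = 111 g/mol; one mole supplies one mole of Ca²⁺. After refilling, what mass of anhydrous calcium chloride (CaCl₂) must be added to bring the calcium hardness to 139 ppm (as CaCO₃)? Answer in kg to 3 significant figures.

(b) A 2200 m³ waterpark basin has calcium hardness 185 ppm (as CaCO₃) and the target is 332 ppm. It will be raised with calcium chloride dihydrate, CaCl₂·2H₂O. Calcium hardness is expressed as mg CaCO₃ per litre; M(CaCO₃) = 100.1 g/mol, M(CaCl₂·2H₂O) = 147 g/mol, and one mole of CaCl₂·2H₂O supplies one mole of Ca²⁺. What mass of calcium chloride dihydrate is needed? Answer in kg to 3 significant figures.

(a) 29.1 kg; (b) 475 kg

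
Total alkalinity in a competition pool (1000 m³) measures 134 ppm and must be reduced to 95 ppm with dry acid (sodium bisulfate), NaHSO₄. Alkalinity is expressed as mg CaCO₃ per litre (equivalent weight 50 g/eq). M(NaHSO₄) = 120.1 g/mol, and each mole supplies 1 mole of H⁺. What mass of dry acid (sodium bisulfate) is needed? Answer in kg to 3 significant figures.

Volume: 1000 m³ = 1,000,000 L.
Alkalinity to neutralize: (134 − 95) = 39 mg/L as CaCO₃ × 1,000,000 L = 39,000 g as CaCO₃.
Equivalents of H⁺ required: 39,000 ÷ 50 g/eq = 780 eq = 780 mol NaHSO₄.
Mass of NaHSO₄: 780 × 120.1 = 93,680 g.

93.7 kg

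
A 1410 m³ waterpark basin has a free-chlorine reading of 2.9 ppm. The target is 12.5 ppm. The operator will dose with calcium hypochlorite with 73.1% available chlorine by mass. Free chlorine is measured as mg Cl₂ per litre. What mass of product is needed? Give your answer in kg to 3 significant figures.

18.5 kg

Volume: 1410 m³ = 1,410,000 L.
Chlorine deficit: 12.5 − 2.9 = 9.6 ppm = 9.6 mg/L as Cl₂.
Cl₂ equivalent needed: 9.6 mg/L × 1,410,000 L = 13,540,000 mg = 13,540 g.
Product at 73.1% available chlorine: 13,540 / 0.731 = 18,520 g.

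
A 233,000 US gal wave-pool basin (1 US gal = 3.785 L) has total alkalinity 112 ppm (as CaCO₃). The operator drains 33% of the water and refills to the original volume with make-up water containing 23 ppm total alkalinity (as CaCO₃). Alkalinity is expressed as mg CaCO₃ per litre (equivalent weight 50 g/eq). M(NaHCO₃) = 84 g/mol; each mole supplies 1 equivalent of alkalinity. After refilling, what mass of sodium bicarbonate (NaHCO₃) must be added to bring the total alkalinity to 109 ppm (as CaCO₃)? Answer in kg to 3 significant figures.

Volume: 233,000 US gal × 3.785 L/gal = 881,905 L.
After draining 33% and refilling: 112 × 0.67 + 23 × 0.33 = 82.63 ppm.
Deficit to target: 109 − 82.63 = 26.37 mg/L.
As CaCO₃: 26.37 mg/L × 881,905 L = 23,260 g; ÷ 50 g/eq ÷ 1 = 465.1 mol NaHCO₃.
Mass: 465.1 × 84 = 39,070 g.

39.1 kg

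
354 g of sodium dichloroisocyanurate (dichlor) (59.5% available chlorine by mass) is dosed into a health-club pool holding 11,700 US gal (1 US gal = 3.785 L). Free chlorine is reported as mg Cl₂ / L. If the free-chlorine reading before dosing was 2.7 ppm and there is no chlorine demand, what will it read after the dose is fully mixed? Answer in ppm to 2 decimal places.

7.46 ppm

Volume: 11,700 US gal × 3.785 L/gal = 44,284 L.
Available chlorine delivered: 354 g × 0.595 = 210.6 g as Cl₂.
Concentration rise: 210.6 g / 44,284 L = 4.756 mg/L = 4.76 ppm.
Final FC: 2.7 + 4.76 = 7.46 ppm.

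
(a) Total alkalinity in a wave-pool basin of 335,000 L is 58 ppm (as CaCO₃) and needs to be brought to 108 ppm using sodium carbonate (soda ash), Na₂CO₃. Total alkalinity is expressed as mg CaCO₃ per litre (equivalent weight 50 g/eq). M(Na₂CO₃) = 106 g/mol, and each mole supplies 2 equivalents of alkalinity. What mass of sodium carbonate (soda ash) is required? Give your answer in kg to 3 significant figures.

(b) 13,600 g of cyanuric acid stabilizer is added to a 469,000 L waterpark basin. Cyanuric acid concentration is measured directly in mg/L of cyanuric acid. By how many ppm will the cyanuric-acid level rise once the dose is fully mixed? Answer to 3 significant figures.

(a) 17.8 kg; (b) 29.0 ppm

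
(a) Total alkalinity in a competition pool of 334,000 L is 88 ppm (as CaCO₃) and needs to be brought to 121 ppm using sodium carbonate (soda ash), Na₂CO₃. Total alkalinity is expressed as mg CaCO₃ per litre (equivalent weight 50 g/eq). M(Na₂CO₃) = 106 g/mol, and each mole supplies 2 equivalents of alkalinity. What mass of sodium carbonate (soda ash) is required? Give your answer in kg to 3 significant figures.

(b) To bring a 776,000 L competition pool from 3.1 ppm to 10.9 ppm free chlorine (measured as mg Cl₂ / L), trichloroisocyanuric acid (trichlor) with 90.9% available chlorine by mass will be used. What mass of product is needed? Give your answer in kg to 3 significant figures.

(a) Alkalinity to add: (121 − 88) = 33 mg/L as CaCO₃ × 334,000 L = 11,020 g as CaCO₃.
(a) Equivalents: 11,020 g ÷ 50 g/eq = 220.4 eq.
(a) Each mole of Na₂CO₃ supplies 2 eq, so 220.4 / 2 = 110.2 mol.
(a) Mass: 110.2 mol × 106 g/mol = 11,680 g.

(b) Chlorine deficit: 10.9 − 3.1 = 7.8 ppm = 7.8 mg/L as Cl₂.
(b) Cl₂ equivalent needed: 7.8 mg/L × 776,000 L = 6,053,000 mg = 6053 g.
(b) Product at 90.9% available chlorine: 6053 / 0.909 = 6659 g.

(a) 11.7 kg; (b) 6.66 kg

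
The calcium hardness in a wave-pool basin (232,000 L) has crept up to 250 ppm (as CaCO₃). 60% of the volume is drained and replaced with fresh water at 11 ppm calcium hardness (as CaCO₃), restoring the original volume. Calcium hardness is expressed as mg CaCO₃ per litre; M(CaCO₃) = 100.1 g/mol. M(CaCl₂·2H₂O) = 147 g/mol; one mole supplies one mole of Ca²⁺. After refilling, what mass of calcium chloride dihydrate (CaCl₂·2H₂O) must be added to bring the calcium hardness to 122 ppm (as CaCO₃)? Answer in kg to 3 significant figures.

5.25 kg

After draining 60% and refilling: 250 × 0.40 + 11 × 0.60 = 106.6 ppm.
Deficit to target: 122 − 106.6 = 15.4 mg/L.
As CaCO₃: 15.4 mg/L × 232,000 L = 3573 g; ÷ 100.1 = 35.69 mol Ca²⁺.
Mass: 35.69 × 147 = 5247 g.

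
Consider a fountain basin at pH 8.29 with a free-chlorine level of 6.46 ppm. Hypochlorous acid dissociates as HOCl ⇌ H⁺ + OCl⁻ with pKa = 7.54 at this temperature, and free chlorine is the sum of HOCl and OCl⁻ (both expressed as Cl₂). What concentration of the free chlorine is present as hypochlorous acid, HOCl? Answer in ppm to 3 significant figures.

0.975 ppm

[OCl⁻]/[HOCl] = 10^(pH − pKa) = 10^(8.29 − 7.54) = 10^0.75 = 5.623.
Fraction as HOCl = 1 / (1 + 5.623) = 0.151.
HOCl = 0.151 × 6.46 ppm = 0.9753 ppm.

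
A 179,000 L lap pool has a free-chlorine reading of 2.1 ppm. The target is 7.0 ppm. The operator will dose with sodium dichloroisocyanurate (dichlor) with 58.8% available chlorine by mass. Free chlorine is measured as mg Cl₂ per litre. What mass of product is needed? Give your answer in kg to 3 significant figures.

Chlorine deficit: 7.0 − 2.1 = 4.9 ppm = 4.9 mg/L as Cl₂.
Cl₂ equivalent needed: 4.9 mg/L × 179,000 L = 877,100 mg = 877.1 g.
Product at 58.8% available chlorine: 877.1 / 0.588 = 1492 g.

1.49 kg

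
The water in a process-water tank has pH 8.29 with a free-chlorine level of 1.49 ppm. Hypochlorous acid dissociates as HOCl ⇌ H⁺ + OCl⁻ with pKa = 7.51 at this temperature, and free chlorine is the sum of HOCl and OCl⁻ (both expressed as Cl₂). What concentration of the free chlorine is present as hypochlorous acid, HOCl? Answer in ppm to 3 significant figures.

0.212 ppm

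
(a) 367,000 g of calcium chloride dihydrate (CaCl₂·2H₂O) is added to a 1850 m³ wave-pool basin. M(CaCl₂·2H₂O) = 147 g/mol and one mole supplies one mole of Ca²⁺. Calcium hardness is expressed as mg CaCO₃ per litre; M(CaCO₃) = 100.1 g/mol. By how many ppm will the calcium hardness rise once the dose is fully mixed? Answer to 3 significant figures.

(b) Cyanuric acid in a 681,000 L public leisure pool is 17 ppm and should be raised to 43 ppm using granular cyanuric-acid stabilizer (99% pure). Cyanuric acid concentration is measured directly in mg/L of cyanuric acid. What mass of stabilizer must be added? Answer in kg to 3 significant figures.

(a) 135 ppm; (b) 17.9 kg

(a) Volume: 1850 m³ = 1,850,000 L.
(a) Moles of Ca²⁺: 367,000 g ÷ 147 g/mol = 2497 mol.
(a) As CaCO₃: 2497 mol × 100.1 g/mol = 249,900 g.
(a) Rise: 249,900 g / 1,850,000 L × 1000 = 135.1 mg/L.

(b) CYA to add: (43 − 17) = 26 mg/L × 681,000 L = 17,710 g cyanuric acid.
(b) At 99% purity: 17,710 / 0.99 = 17,880 g product.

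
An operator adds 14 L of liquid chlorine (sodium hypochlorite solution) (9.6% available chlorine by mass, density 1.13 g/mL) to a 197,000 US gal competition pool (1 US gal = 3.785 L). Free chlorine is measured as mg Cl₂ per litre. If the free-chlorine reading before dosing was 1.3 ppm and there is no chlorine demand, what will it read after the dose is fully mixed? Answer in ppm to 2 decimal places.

Volume: 197,000 US gal × 3.785 L/gal = 745,645 L.
Mass of solution: 14 L × 1000 mL/L × 1.13 g/mL = 15,820 g.
Available chlorine delivered: 15,820 g × 0.096 = 1519 g as Cl₂.
Concentration rise: 1519 g / 745,645 L = 2.037 mg/L = 2.04 ppm.
Final FC: 1.3 + 2.04 = 3.34 ppm.

3.34 ppm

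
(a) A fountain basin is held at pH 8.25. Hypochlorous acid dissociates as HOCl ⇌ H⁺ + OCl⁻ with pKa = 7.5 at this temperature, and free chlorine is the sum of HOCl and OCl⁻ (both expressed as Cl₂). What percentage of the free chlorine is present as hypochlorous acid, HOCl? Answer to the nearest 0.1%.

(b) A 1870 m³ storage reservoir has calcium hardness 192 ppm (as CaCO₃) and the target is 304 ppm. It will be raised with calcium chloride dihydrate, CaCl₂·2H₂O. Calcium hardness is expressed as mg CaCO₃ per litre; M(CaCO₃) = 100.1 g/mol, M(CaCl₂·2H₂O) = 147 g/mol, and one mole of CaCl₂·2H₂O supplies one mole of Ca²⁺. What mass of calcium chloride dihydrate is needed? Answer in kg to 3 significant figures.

(a) 15.1%; (b) 308 kg

(a) [OCl⁻]/[HOCl] = 10^(pH − pKa) = 10^(8.25 − 7.5) = 10^0.75 = 5.623.
(a) Fraction as HOCl = 1 / (1 + 5.623) = 0.151.

(b) Volume: 1870 m³ = 1,870,000 L.
(b) Hardness to add: (304 − 192) = 112 mg/L as CaCO₃ × 1,870,000 L = 209,400 g as CaCO₃.
(b) Moles of Ca²⁺ (1 mol Ca²⁺ ≡ 1 mol CaCO₃): 209,400 / 100.1 g/mol = 2092 mol.
(b) Mass of CaCl₂·2H₂O: 2092 × 147 = 307,600 g.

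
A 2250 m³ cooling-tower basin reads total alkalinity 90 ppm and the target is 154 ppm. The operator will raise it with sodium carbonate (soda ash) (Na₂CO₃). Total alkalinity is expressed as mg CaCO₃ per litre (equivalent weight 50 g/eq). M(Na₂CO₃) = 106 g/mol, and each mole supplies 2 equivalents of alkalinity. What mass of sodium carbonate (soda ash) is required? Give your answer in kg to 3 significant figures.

153 kg

Volume: 2250 m³ = 2,250,000 L.
Alkalinity to add: (154 − 90) = 64 mg/L as CaCO₃ × 2,250,000 L = 144,000 g as CaCO₃.
Equivalents: 144,000 g ÷ 50 g/eq = 2880 eq.
Each mole of Na₂CO₃ supplies 2 eq, so 2880 / 2 = 1440 mol.
Mass: 1440 mol × 106 g/mol = 152,600 g.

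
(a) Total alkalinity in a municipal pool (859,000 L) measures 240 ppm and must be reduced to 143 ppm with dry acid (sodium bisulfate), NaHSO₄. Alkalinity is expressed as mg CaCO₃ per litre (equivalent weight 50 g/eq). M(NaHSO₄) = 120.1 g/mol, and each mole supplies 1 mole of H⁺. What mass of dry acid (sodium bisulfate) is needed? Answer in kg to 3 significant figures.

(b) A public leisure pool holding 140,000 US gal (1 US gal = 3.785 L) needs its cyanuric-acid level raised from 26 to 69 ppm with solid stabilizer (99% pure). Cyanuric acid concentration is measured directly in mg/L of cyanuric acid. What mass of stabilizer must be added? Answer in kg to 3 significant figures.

(a) Alkalinity to neutralize: (240 − 143) = 97 mg/L as CaCO₃ × 859,000 L = 83,320 g as CaCO₃.
(a) Equivalents of H⁺ required: 83,320 ÷ 50 g/eq = 1666 eq = 1666 mol NaHSO₄.
(a) Mass of NaHSO₄: 1666 × 120.1 = 200,100 g.

(b) Volume: 140,000 US gal × 3.785 L/gal = 529,900 L.
(b) CYA to add: (69 − 26) = 43 mg/L × 529,900 L = 22,790 g cyanuric acid.
(b) At 99% purity: 22,790 / 0.99 = 23,020 g product.

(a) 200 kg; (b) 23.0 kg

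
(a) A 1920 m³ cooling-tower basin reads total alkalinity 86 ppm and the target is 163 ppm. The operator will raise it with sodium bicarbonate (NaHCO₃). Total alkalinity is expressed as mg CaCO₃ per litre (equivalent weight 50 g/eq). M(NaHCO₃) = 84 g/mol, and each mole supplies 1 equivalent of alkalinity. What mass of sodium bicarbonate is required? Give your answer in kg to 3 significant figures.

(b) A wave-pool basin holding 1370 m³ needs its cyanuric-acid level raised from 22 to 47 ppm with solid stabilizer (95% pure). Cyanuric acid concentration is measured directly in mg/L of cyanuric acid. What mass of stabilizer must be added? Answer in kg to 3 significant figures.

(a) Volume: 1920 m³ = 1,920,000 L.
(a) Alkalinity to add: (163 − 86) = 77 mg/L as CaCO₃ × 1,920,000 L = 147,800 g as CaCO₃.
(a) Equivalents: 147,800 g ÷ 50 g/eq = 2957 eq.
(a) NaHCO₃ supplies 1 eq per mole → 2957 mol.
(a) Mass: 2957 mol × 84 g/mol = 248,400 g.

(b) Volume: 1370 m³ = 1,370,000 L.
(b) CYA to add: (47 − 22) = 25 mg/L × 1,370,000 L = 34,250 g cyanuric acid.
(b) At 95% purity: 34,250 / 0.95 = 36,050 g product.

(a) 248 kg; (b) 36.1 kg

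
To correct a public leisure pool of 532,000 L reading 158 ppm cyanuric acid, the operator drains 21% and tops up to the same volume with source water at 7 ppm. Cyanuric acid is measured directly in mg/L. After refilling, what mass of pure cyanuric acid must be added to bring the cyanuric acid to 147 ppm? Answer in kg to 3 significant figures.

After draining 21% and refilling: 158 × 0.79 + 7 × 0.21 = 126.29 ppm.
Deficit to target: 147 − 126.29 = 20.71 mg/L.
Mass: 20.71 mg/L × 532,000 L = 11,020 g cyanuric acid.

11.0 kg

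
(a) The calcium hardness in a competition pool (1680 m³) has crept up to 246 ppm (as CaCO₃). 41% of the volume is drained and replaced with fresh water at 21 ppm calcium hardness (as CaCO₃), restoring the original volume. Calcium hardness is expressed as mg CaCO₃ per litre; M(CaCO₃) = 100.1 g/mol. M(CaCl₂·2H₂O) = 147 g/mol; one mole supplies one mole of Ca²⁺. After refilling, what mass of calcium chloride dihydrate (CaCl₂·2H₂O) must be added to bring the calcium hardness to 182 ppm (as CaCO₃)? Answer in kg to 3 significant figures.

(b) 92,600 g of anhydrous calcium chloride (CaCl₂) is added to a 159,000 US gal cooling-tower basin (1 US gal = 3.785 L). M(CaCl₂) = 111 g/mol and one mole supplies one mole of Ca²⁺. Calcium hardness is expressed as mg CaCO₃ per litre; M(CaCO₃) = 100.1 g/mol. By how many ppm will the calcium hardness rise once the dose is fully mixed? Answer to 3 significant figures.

(a) Volume: 1680 m³ = 1,680,000 L.
(a) After draining 41% and refilling: 246 × 0.59 + 21 × 0.41 = 153.75 ppm.
(a) Deficit to target: 182 − 153.75 = 28.25 mg/L.
(a) As CaCO₃: 28.25 mg/L × 1,680,000 L = 47,460 g; ÷ 100.1 = 474.1 mol Ca²⁺.
(a) Mass: 474.1 × 147 = 69,700 g.

(b) Volume: 159,000 US gal × 3.785 L/gal = 601,815 L.
(b) Moles of Ca²⁺: 92,600 g ÷ 111 g/mol = 834.2 mol.
(b) As CaCO₃: 834.2 mol × 100.1 g/mol = 83,510 g.
(b) Rise: 83,510 g / 601,815 L × 1000 = 138.8 mg/L.

(a) 69.7 kg; (b) 139 ppm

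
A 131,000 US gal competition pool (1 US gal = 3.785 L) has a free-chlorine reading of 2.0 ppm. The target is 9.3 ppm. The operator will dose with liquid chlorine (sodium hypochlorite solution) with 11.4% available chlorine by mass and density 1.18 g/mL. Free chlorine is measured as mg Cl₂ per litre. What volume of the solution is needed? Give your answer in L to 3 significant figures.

Volume: 131,000 US gal × 3.785 L/gal = 495,835 L.
Chlorine deficit: 9.3 − 2.0 = 7.3 ppm = 7.3 mg/L as Cl₂.
Cl₂ equivalent needed: 7.3 mg/L × 495,835 L = 3,620,000 mg = 3620 g.
Product at 11.4% available chlorine: 3620 / 0.114 = 31,750 g.
Volume at density 1.18 g/mL: 31,750 g ÷ 1.18 g/mL = 26,910 mL.

26.9 L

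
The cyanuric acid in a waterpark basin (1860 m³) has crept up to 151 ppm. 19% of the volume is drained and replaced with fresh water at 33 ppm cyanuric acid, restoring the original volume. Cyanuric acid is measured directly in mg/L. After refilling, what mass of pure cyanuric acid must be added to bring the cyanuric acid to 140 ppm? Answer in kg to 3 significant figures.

21.2 kg

Volume: 1860 m³ = 1,860,000 L.
After draining 19% and refilling: 151 × 0.81 + 33 × 0.19 = 128.58 ppm.
Deficit to target: 140 − 128.58 = 11.42 mg/L.
Mass: 11.42 mg/L × 1,860,000 L = 21,240 g cyanuric acid.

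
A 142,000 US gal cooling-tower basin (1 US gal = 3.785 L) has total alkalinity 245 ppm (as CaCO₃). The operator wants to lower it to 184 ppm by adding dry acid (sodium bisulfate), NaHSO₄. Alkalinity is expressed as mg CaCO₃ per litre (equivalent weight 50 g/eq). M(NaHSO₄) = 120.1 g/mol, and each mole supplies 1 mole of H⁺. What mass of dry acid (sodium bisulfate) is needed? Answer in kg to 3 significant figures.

Volume: 142,000 US gal × 3.785 L/gal = 537,470 L.
Alkalinity to neutralize: (245 − 184) = 61 mg/L as CaCO₃ × 537,470 L = 32,790 g as CaCO₃.
Equivalents of H⁺ required: 32,790 ÷ 50 g/eq = 655.7 eq = 655.7 mol NaHSO₄.
Mass of NaHSO₄: 655.7 × 120.1 = 78,750 g.

78.8 kg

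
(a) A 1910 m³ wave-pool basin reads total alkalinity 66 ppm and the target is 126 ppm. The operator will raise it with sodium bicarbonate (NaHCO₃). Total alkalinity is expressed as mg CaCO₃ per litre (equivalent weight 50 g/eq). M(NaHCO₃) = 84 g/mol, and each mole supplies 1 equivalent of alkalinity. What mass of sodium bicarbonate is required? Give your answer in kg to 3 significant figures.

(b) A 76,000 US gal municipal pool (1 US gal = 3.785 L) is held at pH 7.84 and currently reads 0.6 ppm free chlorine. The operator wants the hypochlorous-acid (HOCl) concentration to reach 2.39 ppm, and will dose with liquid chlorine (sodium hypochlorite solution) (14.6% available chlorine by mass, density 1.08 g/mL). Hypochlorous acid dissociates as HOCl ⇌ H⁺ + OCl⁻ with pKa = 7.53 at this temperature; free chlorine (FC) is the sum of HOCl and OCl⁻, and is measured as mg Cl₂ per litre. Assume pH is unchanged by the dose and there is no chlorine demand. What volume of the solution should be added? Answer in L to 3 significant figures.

(a) 193 kg; (b) 12.2 L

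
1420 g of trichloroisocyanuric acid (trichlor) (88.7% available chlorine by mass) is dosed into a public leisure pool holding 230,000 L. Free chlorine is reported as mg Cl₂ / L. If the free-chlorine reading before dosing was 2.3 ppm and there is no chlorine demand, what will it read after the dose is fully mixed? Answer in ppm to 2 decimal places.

7.78 ppm

Available chlorine delivered: 1420 g × 0.887 = 1260 g as Cl₂.
Concentration rise: 1260 g / 230,000 L = 5.476 mg/L = 5.48 ppm.
Final FC: 2.3 + 5.48 = 7.78 ppm.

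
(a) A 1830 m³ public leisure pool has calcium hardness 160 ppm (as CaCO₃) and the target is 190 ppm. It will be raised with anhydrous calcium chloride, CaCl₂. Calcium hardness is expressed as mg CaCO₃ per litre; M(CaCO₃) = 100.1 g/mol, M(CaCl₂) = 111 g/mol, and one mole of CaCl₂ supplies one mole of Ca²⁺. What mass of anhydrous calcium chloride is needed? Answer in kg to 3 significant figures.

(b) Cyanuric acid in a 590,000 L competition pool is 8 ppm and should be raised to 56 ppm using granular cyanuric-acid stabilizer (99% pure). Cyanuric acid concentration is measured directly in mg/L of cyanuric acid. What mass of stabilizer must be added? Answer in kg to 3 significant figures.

(a) Volume: 1830 m³ = 1,830,000 L.
(a) Hardness to add: (190 − 160) = 30 mg/L as CaCO₃ × 1,830,000 L = 54,900 g as CaCO₃.
(a) Moles of Ca²⁺ (1 mol Ca²⁺ ≡ 1 mol CaCO₃): 54,900 / 100.1 g/mol = 548.5 mol.
(a) Mass of CaCl₂: 548.5 × 111 = 60,880 g.

(b) CYA to add: (56 − 8) = 48 mg/L × 590,000 L = 28,320 g cyanuric acid.
(b) At 99% purity: 28,320 / 0.99 = 28,610 g product.

(a) 60.9 kg; (b) 28.6 kg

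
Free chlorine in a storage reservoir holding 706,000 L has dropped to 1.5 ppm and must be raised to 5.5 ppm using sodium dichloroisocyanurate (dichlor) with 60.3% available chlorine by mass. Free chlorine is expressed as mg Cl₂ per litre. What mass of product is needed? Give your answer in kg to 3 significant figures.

4.68 kg

Chlorine deficit: 5.5 − 1.5 = 4 ppm = 4 mg/L as Cl₂.
Cl₂ equivalent needed: 4 mg/L × 706,000 L = 2,824,000 mg = 2824 g.
Product at 60.3% available chlorine: 2824 / 0.603 = 4683 g.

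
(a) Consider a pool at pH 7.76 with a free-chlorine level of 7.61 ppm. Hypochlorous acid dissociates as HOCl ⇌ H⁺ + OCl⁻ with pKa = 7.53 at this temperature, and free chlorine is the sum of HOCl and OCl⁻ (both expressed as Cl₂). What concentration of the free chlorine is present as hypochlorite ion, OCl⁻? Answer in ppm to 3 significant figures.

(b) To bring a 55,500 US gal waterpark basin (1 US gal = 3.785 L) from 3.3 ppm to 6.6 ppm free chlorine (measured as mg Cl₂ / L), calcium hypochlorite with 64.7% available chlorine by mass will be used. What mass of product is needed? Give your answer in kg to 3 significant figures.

(a) [OCl⁻]/[HOCl] = 10^(pH − pKa) = 10^(7.76 − 7.53) = 10^0.23 = 1.698.
(a) Fraction as HOCl = 1 / (1 + 1.698) = 0.3706.
(a) OCl⁻ = (1 − 0.3706) × 7.61 ppm = 4.79 ppm.

(b) Volume: 55,500 US gal × 3.785 L/gal = 210,068 L.
(b) Chlorine deficit: 6.6 − 3.3 = 3.3 ppm = 3.3 mg/L as Cl₂.
(b) Cl₂ equivalent needed: 3.3 mg/L × 210,068 L = 693,200 mg = 693.2 g.
(b) Product at 64.7% available chlorine: 693.2 / 0.647 = 1071 g.

(a) 4.79 ppm; (b) 1.07 kg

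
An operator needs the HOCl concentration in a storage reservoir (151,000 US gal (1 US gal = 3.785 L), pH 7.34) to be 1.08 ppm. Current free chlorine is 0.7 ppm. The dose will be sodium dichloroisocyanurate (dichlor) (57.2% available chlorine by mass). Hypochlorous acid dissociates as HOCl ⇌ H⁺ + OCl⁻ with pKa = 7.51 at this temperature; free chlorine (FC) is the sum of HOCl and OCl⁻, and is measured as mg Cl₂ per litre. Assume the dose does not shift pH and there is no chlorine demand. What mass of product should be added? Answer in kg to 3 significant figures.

Volume: 151,000 US gal × 3.785 L/gal = 571,535 L.
[OCl⁻]/[HOCl] = 10^(pH − pKa) = 10^(7.34 − 7.51) = 0.6761; fraction as HOCl = 1/(1 + 0.6761) = 0.5966.
Free chlorine required for 1.08 ppm HOCl: 1.08 / 0.5966 = 1.81 ppm.
FC to add: 1.81 − 0.7 = 1.11 mg/L as Cl₂.
Cl₂ equivalent: 1.11 mg/L × 571,535 L = 634.5 g.
Product at 57.2% available Cl: 634.5 / 0.572 = 1109 g.

1.11 kg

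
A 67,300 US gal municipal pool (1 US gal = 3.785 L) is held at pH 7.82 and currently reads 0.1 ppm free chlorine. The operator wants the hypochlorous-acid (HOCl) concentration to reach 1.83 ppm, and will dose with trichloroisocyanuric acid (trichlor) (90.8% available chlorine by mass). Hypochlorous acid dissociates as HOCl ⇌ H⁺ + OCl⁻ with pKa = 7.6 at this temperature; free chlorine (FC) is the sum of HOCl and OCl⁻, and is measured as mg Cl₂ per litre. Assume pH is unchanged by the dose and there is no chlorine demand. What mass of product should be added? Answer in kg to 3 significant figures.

Volume: 67,300 US gal × 3.785 L/gal = 254,730 L.
[OCl⁻]/[HOCl] = 10^(pH − pKa) = 10^(7.82 − 7.6) = 1.66; fraction as HOCl = 1/(1 + 1.66) = 0.376.
Free chlorine required for 1.83 ppm HOCl: 1.83 / 0.376 = 4.867 ppm.
FC to add: 4.867 − 0.1 = 4.767 mg/L as Cl₂.
Cl₂ equivalent: 4.767 mg/L × 254,730 L = 1214 g.
Product at 90.8% available Cl: 1214 / 0.908 = 1337 g.

1.34 kg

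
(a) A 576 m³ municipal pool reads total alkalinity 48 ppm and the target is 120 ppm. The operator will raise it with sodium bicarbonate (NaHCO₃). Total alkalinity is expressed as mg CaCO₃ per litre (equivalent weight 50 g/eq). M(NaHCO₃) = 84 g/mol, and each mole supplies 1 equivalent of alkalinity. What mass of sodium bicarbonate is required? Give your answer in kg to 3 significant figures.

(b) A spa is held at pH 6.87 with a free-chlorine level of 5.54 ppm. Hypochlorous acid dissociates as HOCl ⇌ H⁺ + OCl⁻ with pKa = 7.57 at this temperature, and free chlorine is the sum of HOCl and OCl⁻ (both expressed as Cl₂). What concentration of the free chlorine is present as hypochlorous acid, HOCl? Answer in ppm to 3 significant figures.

(a) 69.7 kg; (b) 4.62 ppm

(a) Volume: 576 m³ = 576,000 L.
(a) Alkalinity to add: (120 − 48) = 72 mg/L as CaCO₃ × 576,000 L = 41,470 g as CaCO₃.
(a) Equivalents: 41,470 g ÷ 50 g/eq = 829.4 eq.
(a) NaHCO₃ supplies 1 eq per mole → 829.4 mol.
(a) Mass: 829.4 mol × 84 g/mol = 69,670 g.

(b) [OCl⁻]/[HOCl] = 10^(pH − pKa) = 10^(6.87 − 7.57) = 10^-0.70 = 0.1995.
(b) Fraction as HOCl = 1 / (1 + 0.1995) = 0.8337.
(b) HOCl = 0.8337 × 5.54 ppm = 4.618 ppm.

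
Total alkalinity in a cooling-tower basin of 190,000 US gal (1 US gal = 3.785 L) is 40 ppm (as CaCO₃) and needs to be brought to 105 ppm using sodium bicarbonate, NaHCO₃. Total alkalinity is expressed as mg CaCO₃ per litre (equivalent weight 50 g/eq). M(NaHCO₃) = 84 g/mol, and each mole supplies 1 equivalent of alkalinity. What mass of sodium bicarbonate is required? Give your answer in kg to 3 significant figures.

78.5 kg

Volume: 190,000 US gal × 3.785 L/gal = 719,150 L.
Alkalinity to add: (105 − 40) = 65 mg/L as CaCO₃ × 719,150 L = 46,740 g as CaCO₃.
Equivalents: 46,740 g ÷ 50 g/eq = 934.9 eq.
NaHCO₃ supplies 1 eq per mole → 934.9 mol.
Mass: 934.9 mol × 84 g/mol = 78,530 g.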